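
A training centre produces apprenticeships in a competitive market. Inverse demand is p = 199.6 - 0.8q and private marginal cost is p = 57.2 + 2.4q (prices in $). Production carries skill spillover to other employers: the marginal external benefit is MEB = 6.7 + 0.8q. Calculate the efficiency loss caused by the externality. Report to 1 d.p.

DWL = $372.8

Market equilibrium (private): 57.2 + 2.4q = 199.6 - 0.8q → q_m = 44.5000.
Social marginal cost = private MC − MEB = 50.5 + 1.6q.
Set SMC = demand: 50.5 + 1.6q = 199.6 - 0.8q → q* = 62.1250.
The loss is the area between SMC and demand from q* to q_m; with linear curves that's a triangle of height MEB(q_m).
DWL = ½ × 17.6250 × 42.3000 = 372.7688.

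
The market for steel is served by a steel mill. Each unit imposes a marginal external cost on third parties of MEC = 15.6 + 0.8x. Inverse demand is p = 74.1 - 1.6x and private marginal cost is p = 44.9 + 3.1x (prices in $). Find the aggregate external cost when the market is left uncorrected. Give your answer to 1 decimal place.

Market equilibrium (private): 44.9 + 3.1x = 74.1 - 1.6x → x_m = 6.2128.
Total external cost = ∫₀^{x_m} (15.6 + 0.8x) dx = 15.6×6.2128 + ½×0.8×6.2128² = 112.3592.

$112.4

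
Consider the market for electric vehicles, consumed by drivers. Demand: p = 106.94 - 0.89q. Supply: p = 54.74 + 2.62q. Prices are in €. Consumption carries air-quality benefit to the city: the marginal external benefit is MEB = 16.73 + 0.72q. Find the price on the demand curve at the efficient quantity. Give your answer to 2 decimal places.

Social marginal benefit = demand + MEB = 123.67 - 0.17q.
Set SMB = MC: 123.67 - 0.17q = 54.74 + 2.62q → q* = 24.7061.
Consumer price on the demand curve at q*: 106.94 − 0.89×24.7061 = 84.9516.

P = €84.95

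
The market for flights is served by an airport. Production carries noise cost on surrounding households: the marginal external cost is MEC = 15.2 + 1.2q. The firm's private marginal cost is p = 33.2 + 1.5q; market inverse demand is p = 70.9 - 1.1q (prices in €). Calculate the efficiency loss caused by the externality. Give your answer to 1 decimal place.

DWL = €139.8

Market equilibrium (private): 33.2 + 1.5q = 70.9 - 1.1q → q_m = 14.5000.
Social marginal cost = private MC + MEC = 48.4 + 2.7q.
Set SMC = demand: 48.4 + 2.7q = 70.9 - 1.1q → q* = 5.9211.
The loss is the area between SMC and demand from q* to q_m; with linear curves that's a triangle of height MEC(q_m).
DWL = ½ × 8.5789 × 32.6000 = 139.8361.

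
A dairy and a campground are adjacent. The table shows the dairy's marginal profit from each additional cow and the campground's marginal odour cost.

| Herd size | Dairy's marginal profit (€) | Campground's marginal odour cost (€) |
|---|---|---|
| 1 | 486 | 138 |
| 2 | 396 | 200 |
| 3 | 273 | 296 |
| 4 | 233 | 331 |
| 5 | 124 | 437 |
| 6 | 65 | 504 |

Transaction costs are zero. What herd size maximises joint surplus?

Bargaining reaches the level where marginal profit last exceeds marginal odour cost.
That holds through level 2 (396 ≥ 200) but not at 3 (273 < 296).

2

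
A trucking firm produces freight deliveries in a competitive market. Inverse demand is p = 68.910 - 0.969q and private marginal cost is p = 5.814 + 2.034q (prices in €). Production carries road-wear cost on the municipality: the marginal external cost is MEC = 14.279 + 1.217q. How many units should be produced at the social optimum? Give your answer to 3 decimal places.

q* = 11.568

Social marginal cost = private MC + MEC = 20.093 + 3.251q.
Set SMC = demand: 20.093 + 3.251q = 68.910 - 0.969q → q* = 11.5680.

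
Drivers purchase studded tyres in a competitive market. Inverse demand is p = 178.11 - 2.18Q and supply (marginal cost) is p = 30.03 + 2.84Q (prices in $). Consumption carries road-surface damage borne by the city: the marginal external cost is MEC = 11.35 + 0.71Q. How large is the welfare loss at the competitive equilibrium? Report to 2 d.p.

DWL = $91.00

Market equilibrium (private): 30.03 + 2.84Q = 178.11 - 2.18Q → Q_m = 29.4980.
Social marginal benefit = demand − MEC = 166.76 - 2.89Q.
Set SMB = MC: 166.76 - 2.89Q = 30.03 + 2.84Q → Q* = 23.8621.
The loss is the area between SMB and MC from Q* to Q_m; with linear curves that's a triangle of height MEC(Q_m).
DWL = ½ × 5.6359 × 32.2936 = 91.0018.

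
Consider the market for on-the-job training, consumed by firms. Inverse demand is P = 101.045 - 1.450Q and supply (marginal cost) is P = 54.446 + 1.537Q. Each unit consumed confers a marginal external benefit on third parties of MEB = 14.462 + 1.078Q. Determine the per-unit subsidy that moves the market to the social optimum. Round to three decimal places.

subsidy = 48.943 per unit

Social marginal benefit = demand + MEB = 115.507 - 0.372Q.
Set SMB = MC: 115.507 - 0.372Q = 54.446 + 1.537Q → Q* = 31.9859.
The Pigouvian subsidy equals MEB at Q*: 14.462 + 1.078×31.9859 = 48.9428.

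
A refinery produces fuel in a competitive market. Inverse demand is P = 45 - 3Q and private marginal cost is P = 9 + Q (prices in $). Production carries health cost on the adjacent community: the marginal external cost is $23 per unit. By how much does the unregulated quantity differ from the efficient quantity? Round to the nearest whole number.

6 units

Market equilibrium (private): 9 + Q = 45 - 3Q → Q_m = 9.0000.
Social marginal cost = private MC + MEC = 32 + Q.
Set SMC = demand: 32 + Q = 45 - 3Q → Q* = 3.2500.
Gap = |9.0000 − 3.2500| = 5.7500.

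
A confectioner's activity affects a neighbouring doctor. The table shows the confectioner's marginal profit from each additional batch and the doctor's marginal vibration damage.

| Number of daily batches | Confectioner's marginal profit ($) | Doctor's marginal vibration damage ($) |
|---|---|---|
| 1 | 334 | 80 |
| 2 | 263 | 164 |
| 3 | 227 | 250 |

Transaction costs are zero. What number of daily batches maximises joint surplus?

Bargaining reaches the level where marginal profit last exceeds marginal vibration damage.
That holds through level 2 (263 ≥ 164) but not at 3 (227 < 250).

2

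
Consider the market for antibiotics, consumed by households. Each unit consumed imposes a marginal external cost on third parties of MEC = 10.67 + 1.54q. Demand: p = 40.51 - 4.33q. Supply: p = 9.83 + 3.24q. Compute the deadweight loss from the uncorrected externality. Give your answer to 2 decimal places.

Market equilibrium (private): 9.83 + 3.24q = 40.51 - 4.33q → q_m = 4.0528.
Social marginal benefit = demand − MEC = 29.84 - 5.87q.
Set SMB = MC: 29.84 - 5.87q = 9.83 + 3.24q → q* = 2.1965.
The loss is the area between SMB and MC from q* to q_m; with linear curves that's a triangle of height MEC(q_m).
DWL = ½ × 1.8563 × 16.9114 = 15.6963.

DWL = 15.70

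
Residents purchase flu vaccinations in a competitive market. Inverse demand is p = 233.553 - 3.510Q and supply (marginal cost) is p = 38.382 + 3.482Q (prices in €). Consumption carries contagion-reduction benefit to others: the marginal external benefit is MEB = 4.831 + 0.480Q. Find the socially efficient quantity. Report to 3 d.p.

Social marginal benefit = demand + MEB = 238.384 - 3.030Q.
Set SMB = MC: 238.384 - 3.030Q = 38.382 + 3.482Q → Q* = 30.7128.

Q* = 30.713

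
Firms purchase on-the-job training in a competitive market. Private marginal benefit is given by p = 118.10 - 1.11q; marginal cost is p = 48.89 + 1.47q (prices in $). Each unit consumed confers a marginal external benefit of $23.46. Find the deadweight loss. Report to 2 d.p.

DWL = $106.66

Market equilibrium (private): 48.89 + 1.47q = 118.10 - 1.11q → q_m = 26.8256.
Social marginal benefit = demand + MEB = 141.56 - 1.11q.
Set SMB = MC: 141.56 - 1.11q = 48.89 + 1.47q → q* = 35.9186.
The loss is the area between SMB and MC from q* to q_m; with linear curves that's a triangle of height MEB(q_m).
DWL = ½ × 9.0930 × 23.4600 = 106.6609.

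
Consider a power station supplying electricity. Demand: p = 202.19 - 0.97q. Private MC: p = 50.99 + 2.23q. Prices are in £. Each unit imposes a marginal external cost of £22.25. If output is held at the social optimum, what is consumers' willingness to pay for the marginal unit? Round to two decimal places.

Social marginal cost = private MC + MEC = 73.24 + 2.23q.
Set SMC = demand: 73.24 + 2.23q = 202.19 - 0.97q → q* = 40.2969.
Consumer price on the demand curve at q*: 202.19 − 0.97×40.2969 = 163.1020.

P = £163.10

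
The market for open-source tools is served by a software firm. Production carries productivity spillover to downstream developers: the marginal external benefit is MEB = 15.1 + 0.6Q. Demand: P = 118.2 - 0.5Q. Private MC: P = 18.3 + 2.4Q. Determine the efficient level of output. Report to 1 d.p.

Social marginal cost = private MC − MEB = 3.2 + 1.8Q.
Set SMC = demand: 3.2 + 1.8Q = 118.2 - 0.5Q → Q* = 50.0000.

Q* = 50.0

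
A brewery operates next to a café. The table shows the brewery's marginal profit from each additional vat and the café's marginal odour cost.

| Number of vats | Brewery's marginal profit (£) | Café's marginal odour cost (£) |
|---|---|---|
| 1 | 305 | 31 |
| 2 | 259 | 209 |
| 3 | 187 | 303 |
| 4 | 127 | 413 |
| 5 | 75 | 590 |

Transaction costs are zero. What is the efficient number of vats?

2

Bargaining reaches the level where marginal profit last exceeds marginal odour cost.
That holds through level 2 (259 ≥ 209) but not at 3 (187 < 303).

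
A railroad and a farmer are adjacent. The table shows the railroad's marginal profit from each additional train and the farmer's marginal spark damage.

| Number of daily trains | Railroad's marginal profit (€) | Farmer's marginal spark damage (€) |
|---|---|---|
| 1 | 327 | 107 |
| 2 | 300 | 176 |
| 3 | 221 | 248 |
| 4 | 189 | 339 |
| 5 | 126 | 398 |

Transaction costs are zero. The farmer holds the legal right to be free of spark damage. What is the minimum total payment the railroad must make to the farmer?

Efficient level: marginal profit ≥ marginal spark damage through level 2, so k* = 2.
With the farmer holding the right, the railroad must at least compensate total damage at k*: 107 + 176 = 283.

€283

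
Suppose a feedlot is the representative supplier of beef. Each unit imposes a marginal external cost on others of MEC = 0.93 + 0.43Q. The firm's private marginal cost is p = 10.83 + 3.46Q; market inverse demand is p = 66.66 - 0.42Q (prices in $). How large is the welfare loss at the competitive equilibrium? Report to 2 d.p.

DWL = $5.88

Market equilibrium (private): 10.83 + 3.46Q = 66.66 - 0.42Q → Q_m = 14.3892.
Social marginal cost = private MC + MEC = 11.76 + 3.89Q.
Set SMC = demand: 11.76 + 3.89Q = 66.66 - 0.42Q → Q* = 12.7378.
The loss is the area between SMC and demand from Q* to Q_m; with linear curves that's a triangle of height MEC(Q_m).
DWL = ½ × 1.6514 × 7.1173 = 5.8768.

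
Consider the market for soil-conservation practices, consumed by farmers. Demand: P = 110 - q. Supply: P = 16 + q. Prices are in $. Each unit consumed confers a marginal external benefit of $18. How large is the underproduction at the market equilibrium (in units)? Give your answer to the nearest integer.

Market equilibrium (private): 16 + q = 110 - q → q_m = 47.0000.
Social marginal benefit = demand + MEB = 128 - q.
Set SMB = MC: 128 - q = 16 + q → q* = 56.0000.
Gap = |47.0000 − 56.0000| = 9.0000.

9 units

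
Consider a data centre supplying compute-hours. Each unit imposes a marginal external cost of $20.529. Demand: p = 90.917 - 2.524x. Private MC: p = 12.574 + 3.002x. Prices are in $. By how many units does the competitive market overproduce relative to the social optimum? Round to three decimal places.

3.715 units

Market equilibrium (private): 12.574 + 3.002x = 90.917 - 2.524x → x_m = 14.1772.
Social marginal cost = private MC + MEC = 33.103 + 3.002x.
Set SMC = demand: 33.103 + 3.002x = 90.917 - 2.524x → x* = 10.4622.
Gap = |14.1772 − 10.4622| = 3.7150.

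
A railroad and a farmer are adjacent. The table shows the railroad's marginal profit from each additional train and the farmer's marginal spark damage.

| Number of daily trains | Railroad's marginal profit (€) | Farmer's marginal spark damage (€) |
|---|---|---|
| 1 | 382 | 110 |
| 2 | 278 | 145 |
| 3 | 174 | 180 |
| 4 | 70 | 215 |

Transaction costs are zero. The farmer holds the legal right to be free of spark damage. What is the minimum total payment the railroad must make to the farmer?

Efficient level: marginal profit ≥ marginal spark damage through level 2, so k* = 2.
With the farmer holding the right, the railroad must at least compensate total damage at k*: 110 + 145 = 255.

€255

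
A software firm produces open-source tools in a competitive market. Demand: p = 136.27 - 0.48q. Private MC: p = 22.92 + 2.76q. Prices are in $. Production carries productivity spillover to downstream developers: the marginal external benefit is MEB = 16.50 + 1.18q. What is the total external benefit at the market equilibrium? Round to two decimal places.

Market equilibrium (private): 22.92 + 2.76q = 136.27 - 0.48q → q_m = 34.9846.
Total external benefit = ∫₀^{q_m} (16.50 + 1.18q) dq = 16.50×34.9846 + ½×1.18×34.9846² = 1299.3600.

$1299.36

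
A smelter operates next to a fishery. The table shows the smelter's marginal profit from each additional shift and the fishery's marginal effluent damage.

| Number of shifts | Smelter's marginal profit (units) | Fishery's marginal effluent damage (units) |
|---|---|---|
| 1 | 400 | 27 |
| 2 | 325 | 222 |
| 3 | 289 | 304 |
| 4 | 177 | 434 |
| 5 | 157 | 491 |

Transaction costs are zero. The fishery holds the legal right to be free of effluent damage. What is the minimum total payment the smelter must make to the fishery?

Efficient level: marginal profit ≥ marginal effluent damage through level 2, so k* = 2.
With the fishery holding the right, the smelter must at least compensate total damage at k*: 27 + 222 = 249.

249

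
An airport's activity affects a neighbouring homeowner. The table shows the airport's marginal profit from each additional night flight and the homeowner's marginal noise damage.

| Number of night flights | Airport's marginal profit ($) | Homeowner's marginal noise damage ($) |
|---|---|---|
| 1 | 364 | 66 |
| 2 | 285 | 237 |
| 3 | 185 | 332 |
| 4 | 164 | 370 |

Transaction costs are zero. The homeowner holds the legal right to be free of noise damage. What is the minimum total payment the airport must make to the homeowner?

Efficient level: marginal profit ≥ marginal noise damage through level 2, so k* = 2.
With the homeowner holding the right, the airport must at least compensate total damage at k*: 66 + 237 = 303.

$303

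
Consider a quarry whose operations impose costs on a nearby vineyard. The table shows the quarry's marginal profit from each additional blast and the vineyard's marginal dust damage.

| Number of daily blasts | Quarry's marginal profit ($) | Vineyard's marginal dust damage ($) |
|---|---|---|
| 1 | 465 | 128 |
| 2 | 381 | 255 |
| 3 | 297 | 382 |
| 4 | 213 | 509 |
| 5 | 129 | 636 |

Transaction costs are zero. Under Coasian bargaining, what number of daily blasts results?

Bargaining reaches the level where marginal profit last exceeds marginal dust damage.
That holds through level 2 (381 ≥ 255) but not at 3 (297 < 382).

2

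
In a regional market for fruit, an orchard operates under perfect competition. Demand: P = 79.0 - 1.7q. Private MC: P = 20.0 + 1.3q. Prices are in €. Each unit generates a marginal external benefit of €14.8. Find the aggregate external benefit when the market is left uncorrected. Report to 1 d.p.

Market equilibrium (private): 20.0 + 1.3q = 79.0 - 1.7q → q_m = 19.6667.
Total external benefit = MEB × q_m = 14.8 × 19.6667 = 291.0672.

€291.1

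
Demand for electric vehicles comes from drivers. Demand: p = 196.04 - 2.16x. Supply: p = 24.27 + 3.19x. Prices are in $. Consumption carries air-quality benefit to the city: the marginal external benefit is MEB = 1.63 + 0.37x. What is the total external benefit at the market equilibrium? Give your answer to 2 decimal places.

Market equilibrium (private): 24.27 + 3.19x = 196.04 - 2.16x → x_m = 32.1065.
Total external benefit = ∫₀^{x_m} (1.63 + 0.37x) dx = 1.63×32.1065 + ½×0.37×32.1065² = 243.0367.

$243.04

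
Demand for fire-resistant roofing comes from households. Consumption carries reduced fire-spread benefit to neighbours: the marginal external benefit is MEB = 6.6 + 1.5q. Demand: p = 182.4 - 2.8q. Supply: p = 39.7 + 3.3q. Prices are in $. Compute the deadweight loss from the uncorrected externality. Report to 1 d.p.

Market equilibrium (private): 39.7 + 3.3q = 182.4 - 2.8q → q_m = 23.3934.
Social marginal benefit = demand + MEB = 189.0 - 1.3q.
Set SMB = MC: 189.0 - 1.3q = 39.7 + 3.3q → q* = 32.4565.
Height of the DWL triangle at q_m is SMB(q_m) − MC(q_m) = MEB(q_m) = 41.6902.
DWL = ½ × 9.0631 × 41.6902 = 188.9212.

DWL = $188.9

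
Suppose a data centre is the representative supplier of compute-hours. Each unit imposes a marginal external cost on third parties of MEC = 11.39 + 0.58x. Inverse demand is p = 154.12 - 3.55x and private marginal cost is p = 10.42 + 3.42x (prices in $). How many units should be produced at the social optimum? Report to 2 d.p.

x* = 17.52

Social marginal cost = private MC + MEC = 21.81 + 4.00x.
Set SMC = demand: 21.81 + 4.00x = 154.12 - 3.55x → x* = 17.5245.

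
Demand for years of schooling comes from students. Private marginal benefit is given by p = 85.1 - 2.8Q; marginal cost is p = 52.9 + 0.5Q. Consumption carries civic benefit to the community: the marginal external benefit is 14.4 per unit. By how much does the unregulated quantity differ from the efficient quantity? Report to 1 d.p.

4.4 units

Market equilibrium (private): 52.9 + 0.5Q = 85.1 - 2.8Q → Q_m = 9.7576.
Social marginal benefit = demand + MEB = 99.5 - 2.8Q.
Set SMB = MC: 99.5 - 2.8Q = 52.9 + 0.5Q → Q* = 14.1212.
Gap = |9.7576 − 14.1212| = 4.3636.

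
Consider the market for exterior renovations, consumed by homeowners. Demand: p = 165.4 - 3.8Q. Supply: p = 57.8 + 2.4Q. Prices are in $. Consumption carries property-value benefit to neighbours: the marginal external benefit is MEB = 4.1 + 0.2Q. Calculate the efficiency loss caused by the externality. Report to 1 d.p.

DWL = $4.8

Market equilibrium (private): 57.8 + 2.4Q = 165.4 - 3.8Q → Q_m = 17.3548.
Social marginal benefit = demand + MEB = 169.5 - 3.6Q.
Set SMB = MC: 169.5 - 3.6Q = 57.8 + 2.4Q → Q* = 18.6167.
Height of the DWL triangle at Q_m is SMB(Q_m) − MC(Q_m) = MEB(Q_m) = 7.5710.
DWL = ½ × 1.2619 × 7.5710 = 4.7769.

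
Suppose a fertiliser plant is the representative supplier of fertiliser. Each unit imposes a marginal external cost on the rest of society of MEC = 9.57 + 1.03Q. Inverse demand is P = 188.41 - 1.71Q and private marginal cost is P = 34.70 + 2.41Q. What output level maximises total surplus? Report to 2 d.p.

Q* = 27.99

Social marginal cost = private MC + MEC = 44.27 + 3.44Q.
Set SMC = demand: 44.27 + 3.44Q = 188.41 - 1.71Q → Q* = 27.9883.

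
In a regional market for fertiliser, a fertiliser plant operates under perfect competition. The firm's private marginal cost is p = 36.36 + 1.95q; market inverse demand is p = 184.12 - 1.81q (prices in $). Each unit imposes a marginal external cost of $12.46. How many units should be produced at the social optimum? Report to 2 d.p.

Social marginal cost = private MC + MEC = 48.82 + 1.95q.
Set SMC = demand: 48.82 + 1.95q = 184.12 - 1.81q → q* = 35.9840.

q* = 35.98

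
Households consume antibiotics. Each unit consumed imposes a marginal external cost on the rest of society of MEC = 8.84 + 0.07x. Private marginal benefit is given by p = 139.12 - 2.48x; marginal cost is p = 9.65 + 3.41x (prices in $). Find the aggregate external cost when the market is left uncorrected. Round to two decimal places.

Market equilibrium (private): 9.65 + 3.41x = 139.12 - 2.48x → x_m = 21.9813.
Total external cost = ∫₀^{x_m} (8.84 + 0.07x) dx = 8.84×21.9813 + ½×0.07×21.9813² = 211.2259.

$211.23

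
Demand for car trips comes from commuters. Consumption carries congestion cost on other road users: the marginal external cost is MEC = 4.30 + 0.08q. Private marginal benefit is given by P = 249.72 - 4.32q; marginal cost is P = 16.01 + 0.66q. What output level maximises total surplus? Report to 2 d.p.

q* = 45.34

Social marginal benefit = demand − MEC = 245.42 - 4.40q.
Set SMB = MC: 245.42 - 4.40q = 16.01 + 0.66q → q* = 45.3379.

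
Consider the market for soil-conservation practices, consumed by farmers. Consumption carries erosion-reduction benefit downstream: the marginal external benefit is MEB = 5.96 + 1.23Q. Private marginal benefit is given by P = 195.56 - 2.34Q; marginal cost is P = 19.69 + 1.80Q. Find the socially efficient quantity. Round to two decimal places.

Q* = 62.48

Social marginal benefit = demand + MEB = 201.52 - 1.11Q.
Set SMB = MC: 201.52 - 1.11Q = 19.69 + 1.80Q → Q* = 62.4845.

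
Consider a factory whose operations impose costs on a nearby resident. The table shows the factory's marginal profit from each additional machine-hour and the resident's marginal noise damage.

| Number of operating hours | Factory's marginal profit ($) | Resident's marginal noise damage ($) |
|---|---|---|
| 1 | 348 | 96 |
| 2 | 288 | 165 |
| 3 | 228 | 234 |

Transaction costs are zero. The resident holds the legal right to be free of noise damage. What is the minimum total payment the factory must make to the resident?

$261

Efficient level: marginal profit ≥ marginal noise damage through level 2, so k* = 2.
With the resident holding the right, the factory must at least compensate total damage at k*: 96 + 165 = 261.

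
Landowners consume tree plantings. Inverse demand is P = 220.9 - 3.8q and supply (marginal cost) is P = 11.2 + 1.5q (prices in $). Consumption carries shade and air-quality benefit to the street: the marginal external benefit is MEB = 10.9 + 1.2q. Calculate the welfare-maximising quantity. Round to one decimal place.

q* = 53.8

Social marginal benefit = demand + MEB = 231.8 - 2.6q.
Set SMB = MC: 231.8 - 2.6q = 11.2 + 1.5q → q* = 53.8049.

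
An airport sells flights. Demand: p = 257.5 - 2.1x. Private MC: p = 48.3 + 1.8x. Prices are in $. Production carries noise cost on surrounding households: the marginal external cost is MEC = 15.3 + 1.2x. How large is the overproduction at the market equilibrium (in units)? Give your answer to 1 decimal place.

Market equilibrium (private): 48.3 + 1.8x = 257.5 - 2.1x → x_m = 53.6410.
Social marginal cost = private MC + MEC = 63.6 + 3.0x.
Set SMC = demand: 63.6 + 3.0x = 257.5 - 2.1x → x* = 38.0196.
Gap = |53.6410 − 38.0196| = 15.6214.

15.6 units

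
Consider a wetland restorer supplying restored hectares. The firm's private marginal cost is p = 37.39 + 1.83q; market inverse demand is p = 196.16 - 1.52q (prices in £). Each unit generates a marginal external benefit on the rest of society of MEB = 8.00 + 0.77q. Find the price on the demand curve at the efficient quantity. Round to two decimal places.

Social marginal cost = private MC − MEB = 29.39 + 1.06q.
Set SMC = demand: 29.39 + 1.06q = 196.16 - 1.52q → q* = 64.6395.
Consumer price on the demand curve at q*: 196.16 − 1.52×64.6395 = 97.9080.

P = £97.91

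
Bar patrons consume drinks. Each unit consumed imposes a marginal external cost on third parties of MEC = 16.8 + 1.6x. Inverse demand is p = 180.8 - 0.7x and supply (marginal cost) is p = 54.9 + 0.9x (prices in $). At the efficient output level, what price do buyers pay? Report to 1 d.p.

Social marginal benefit = demand − MEC = 164.0 - 2.3x.
Set SMB = MC: 164.0 - 2.3x = 54.9 + 0.9x → x* = 34.0938.
Consumer price on the demand curve at x*: 180.8 − 0.7×34.0938 = 156.9343.

P = $156.9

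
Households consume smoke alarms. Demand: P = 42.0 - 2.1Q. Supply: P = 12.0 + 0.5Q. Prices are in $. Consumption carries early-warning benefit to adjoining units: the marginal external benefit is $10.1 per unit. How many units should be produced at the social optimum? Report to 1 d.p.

Social marginal benefit = demand + MEB = 52.1 - 2.1Q.
Set SMB = MC: 52.1 - 2.1Q = 12.0 + 0.5Q → Q* = 15.4231.

Q* = 15.4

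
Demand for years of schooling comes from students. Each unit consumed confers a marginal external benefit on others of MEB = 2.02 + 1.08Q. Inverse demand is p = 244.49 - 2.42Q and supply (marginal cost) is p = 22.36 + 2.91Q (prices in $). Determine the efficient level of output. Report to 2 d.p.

Social marginal benefit = demand + MEB = 246.51 - 1.34Q.
Set SMB = MC: 246.51 - 1.34Q = 22.36 + 2.91Q → Q* = 52.7412.

Q* = 52.74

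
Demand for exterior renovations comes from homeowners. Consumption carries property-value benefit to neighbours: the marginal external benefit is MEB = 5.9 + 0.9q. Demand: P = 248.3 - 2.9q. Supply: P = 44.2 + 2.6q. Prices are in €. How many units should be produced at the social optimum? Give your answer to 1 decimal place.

q* = 45.7

Social marginal benefit = demand + MEB = 254.2 - 2.0q.
Set SMB = MC: 254.2 - 2.0q = 44.2 + 2.6q → q* = 45.6522.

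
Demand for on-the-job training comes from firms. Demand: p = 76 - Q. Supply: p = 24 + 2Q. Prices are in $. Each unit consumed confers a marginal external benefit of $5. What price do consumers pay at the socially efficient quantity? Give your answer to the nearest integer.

Social marginal benefit = demand + MEB = 81 - Q.
Set SMB = MC: 81 - Q = 24 + 2Q → Q* = 19.0000.
Consumer price on the demand curve at Q*: 76 − 1×19.0000 = 57.0000.

P = $57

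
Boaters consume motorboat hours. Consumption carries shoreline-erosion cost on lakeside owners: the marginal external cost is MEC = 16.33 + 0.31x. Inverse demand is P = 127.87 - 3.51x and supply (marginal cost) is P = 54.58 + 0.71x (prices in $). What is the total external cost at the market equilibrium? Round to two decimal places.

Market equilibrium (private): 54.58 + 0.71x = 127.87 - 3.51x → x_m = 17.3673.
Total external cost = ∫₀^{x_m} (16.33 + 0.31x) dx = 16.33×17.3673 + ½×0.31×17.3673² = 330.3596.

$330.36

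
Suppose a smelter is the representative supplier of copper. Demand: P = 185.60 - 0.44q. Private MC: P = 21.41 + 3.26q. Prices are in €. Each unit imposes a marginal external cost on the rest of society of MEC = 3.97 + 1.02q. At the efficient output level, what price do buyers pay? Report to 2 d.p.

Social marginal cost = private MC + MEC = 25.38 + 4.28q.
Set SMC = demand: 25.38 + 4.28q = 185.60 - 0.44q → q* = 33.9449.
Consumer price on the demand curve at q*: 185.60 − 0.44×33.9449 = 170.6642.

P = €170.66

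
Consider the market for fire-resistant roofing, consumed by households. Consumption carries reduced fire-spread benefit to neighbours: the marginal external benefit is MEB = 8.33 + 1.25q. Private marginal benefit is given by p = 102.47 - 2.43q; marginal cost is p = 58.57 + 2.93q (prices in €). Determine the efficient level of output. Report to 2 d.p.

Social marginal benefit = demand + MEB = 110.80 - 1.18q.
Set SMB = MC: 110.80 - 1.18q = 58.57 + 2.93q → q* = 12.7080.

q* = 12.71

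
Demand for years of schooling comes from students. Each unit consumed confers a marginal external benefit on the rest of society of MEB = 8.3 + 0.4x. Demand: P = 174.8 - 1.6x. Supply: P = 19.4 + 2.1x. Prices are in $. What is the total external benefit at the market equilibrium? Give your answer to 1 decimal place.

$701.4

Market equilibrium (private): 19.4 + 2.1x = 174.8 - 1.6x → x_m = 42.0000.
Total external benefit = ∫₀^{x_m} (8.3 + 0.4x) dx = 8.3×42.0000 + ½×0.4×42.0000² = 701.4000.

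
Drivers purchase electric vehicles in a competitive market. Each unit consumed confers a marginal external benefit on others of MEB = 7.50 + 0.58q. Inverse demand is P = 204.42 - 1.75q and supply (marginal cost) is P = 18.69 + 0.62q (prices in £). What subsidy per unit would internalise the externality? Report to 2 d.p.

subsidy = £70.11 per unit

Social marginal benefit = demand + MEB = 211.92 - 1.17q.
Set SMB = MC: 211.92 - 1.17q = 18.69 + 0.62q → q* = 107.9497.
The Pigouvian subsidy equals MEB at q*: 7.50 + 0.58×107.9497 = 70.1108.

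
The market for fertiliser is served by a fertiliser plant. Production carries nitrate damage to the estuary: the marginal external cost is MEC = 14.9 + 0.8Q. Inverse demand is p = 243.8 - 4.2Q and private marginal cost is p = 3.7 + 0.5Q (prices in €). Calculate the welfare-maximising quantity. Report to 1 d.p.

Social marginal cost = private MC + MEC = 18.6 + 1.3Q.
Set SMC = demand: 18.6 + 1.3Q = 243.8 - 4.2Q → Q* = 40.9455.

Q* = 40.9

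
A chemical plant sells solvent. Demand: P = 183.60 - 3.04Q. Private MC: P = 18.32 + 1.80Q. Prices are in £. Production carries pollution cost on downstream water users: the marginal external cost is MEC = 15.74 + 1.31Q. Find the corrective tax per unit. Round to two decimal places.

Social marginal cost = private MC + MEC = 34.06 + 3.11Q.
Set SMC = demand: 34.06 + 3.11Q = 183.60 - 3.04Q → Q* = 24.3154.
The Pigouvian tax equals MEC at Q*: 15.74 + 1.31×24.3154 = 47.5932.

tax = £47.59 per unit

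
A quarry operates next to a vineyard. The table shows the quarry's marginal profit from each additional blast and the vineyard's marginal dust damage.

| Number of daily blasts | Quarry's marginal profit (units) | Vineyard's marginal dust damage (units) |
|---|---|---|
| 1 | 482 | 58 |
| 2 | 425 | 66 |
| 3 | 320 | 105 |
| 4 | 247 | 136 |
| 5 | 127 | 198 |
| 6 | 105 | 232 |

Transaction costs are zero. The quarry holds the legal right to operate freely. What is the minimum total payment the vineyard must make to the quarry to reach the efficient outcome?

Left alone the quarry would choose level 6 (marginal profit stays positive).
Efficient level: k* = 4 (marginal profit ≥ marginal dust damage through 4).
The vineyard must at least cover the quarry's forgone profit from cutting 6→4: 127 + 105 = 232.

232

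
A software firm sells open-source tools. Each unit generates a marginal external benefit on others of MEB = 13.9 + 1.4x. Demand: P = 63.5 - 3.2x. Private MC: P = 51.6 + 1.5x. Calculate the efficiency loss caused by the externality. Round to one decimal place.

Market equilibrium (private): 51.6 + 1.5x = 63.5 - 3.2x → x_m = 2.5319.
Social marginal cost = private MC − MEB = 37.7 + 0.1x.
Set SMC = demand: 37.7 + 0.1x = 63.5 - 3.2x → x* = 7.8182.
The welfare-loss triangle has base |x_m − x*| and height MEB(x_m) (the vertical gap between SMC and demand is zero at x* and MEB at x_m).
DWL = ½ × 5.2863 × 17.4447 = 46.1090.

DWL = 46.1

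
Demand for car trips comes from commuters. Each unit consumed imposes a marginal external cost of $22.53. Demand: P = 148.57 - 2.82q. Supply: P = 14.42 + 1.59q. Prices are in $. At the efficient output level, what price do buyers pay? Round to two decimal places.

Social marginal benefit = demand − MEC = 126.04 - 2.82q.
Set SMB = MC: 126.04 - 2.82q = 14.42 + 1.59q → q* = 25.3107.
Consumer price on the demand curve at q*: 148.57 − 2.82×25.3107 = 77.1938.

P = $77.19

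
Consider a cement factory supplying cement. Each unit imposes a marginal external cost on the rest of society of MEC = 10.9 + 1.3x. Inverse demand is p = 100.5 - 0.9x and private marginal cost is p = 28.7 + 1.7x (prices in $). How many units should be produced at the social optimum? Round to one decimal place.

x* = 15.6

Social marginal cost = private MC + MEC = 39.6 + 3.0x.
Set SMC = demand: 39.6 + 3.0x = 100.5 - 0.9x → x* = 15.6154.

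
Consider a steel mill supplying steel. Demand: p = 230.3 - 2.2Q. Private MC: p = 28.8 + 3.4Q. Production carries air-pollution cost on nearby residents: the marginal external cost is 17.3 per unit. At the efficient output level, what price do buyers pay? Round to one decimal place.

Social marginal cost = private MC + MEC = 46.1 + 3.4Q.
Set SMC = demand: 46.1 + 3.4Q = 230.3 - 2.2Q → Q* = 32.8929.
Consumer price on the demand curve at Q*: 230.3 − 2.2×32.8929 = 157.9356.

P = 157.9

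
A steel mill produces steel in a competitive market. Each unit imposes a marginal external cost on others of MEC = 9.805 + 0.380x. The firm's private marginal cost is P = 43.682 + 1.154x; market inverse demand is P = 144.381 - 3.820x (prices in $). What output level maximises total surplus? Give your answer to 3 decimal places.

Social marginal cost = private MC + MEC = 53.487 + 1.534x.
Set SMC = demand: 53.487 + 1.534x = 144.381 - 3.820x → x* = 16.9768.

x* = 16.977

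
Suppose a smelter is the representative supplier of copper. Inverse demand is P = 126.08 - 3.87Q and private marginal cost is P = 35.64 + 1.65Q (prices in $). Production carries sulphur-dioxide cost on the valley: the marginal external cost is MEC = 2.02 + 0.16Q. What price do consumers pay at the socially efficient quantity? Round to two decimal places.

Social marginal cost = private MC + MEC = 37.66 + 1.81Q.
Set SMC = demand: 37.66 + 1.81Q = 126.08 - 3.87Q → Q* = 15.5669.
Consumer price on the demand curve at Q*: 126.08 − 3.87×15.5669 = 65.8361.

P = $65.84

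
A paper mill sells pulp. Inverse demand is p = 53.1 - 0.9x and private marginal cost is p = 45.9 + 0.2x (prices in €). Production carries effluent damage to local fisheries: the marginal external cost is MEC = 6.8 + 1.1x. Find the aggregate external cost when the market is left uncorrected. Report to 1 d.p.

€68.1

Market equilibrium (private): 45.9 + 0.2x = 53.1 - 0.9x → x_m = 6.5455.
Total external cost = ∫₀^{x_m} (6.8 + 1.1x) dx = 6.8×6.5455 + ½×1.1×6.5455² = 68.0734.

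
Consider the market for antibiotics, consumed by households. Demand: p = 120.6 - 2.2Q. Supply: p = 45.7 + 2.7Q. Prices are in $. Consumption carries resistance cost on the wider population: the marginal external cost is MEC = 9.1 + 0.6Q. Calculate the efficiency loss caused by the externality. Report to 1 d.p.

Market equilibrium (private): 45.7 + 2.7Q = 120.6 - 2.2Q → Q_m = 15.2857.
Social marginal benefit = demand − MEC = 111.5 - 2.8Q.
Set SMB = MC: 111.5 - 2.8Q = 45.7 + 2.7Q → Q* = 11.9636.
The loss is the area between SMB and MC from Q* to Q_m; with linear curves that's a triangle of height MEC(Q_m).
DWL = ½ × 3.3221 × 18.2714 = 30.3497.

DWL = $30.3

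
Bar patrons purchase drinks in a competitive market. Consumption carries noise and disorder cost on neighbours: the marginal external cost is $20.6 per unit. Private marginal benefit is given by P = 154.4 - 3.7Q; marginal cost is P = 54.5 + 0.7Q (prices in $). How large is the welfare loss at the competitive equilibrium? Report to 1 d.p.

Market equilibrium (private): 54.5 + 0.7Q = 154.4 - 3.7Q → Q_m = 22.7045.
Social marginal benefit = demand − MEC = 133.8 - 3.7Q.
Set SMB = MC: 133.8 - 3.7Q = 54.5 + 0.7Q → Q* = 18.0227.
The welfare-loss triangle has base |Q_m − Q*| and height MEC(Q_m) (the vertical gap between SMB and MC is zero at Q* and MEC at Q_m).
DWL = ½ × 4.6818 × 20.6000 = 48.2225.

DWL = $48.2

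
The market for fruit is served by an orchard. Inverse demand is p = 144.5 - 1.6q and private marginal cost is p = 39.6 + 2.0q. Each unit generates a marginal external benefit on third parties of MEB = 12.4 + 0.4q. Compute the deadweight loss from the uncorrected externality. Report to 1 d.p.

Market equilibrium (private): 39.6 + 2.0q = 144.5 - 1.6q → q_m = 29.1389.
Social marginal cost = private MC − MEB = 27.2 + 1.6q.
Set SMC = demand: 27.2 + 1.6q = 144.5 - 1.6q → q* = 36.6563.
Between q* and q_m the wedge demand − SMC runs linearly from 0 to MEB(q_m), so the loss is a triangle.
DWL = ½ × 7.5174 × 24.0556 = 90.4178.

DWL = 90.4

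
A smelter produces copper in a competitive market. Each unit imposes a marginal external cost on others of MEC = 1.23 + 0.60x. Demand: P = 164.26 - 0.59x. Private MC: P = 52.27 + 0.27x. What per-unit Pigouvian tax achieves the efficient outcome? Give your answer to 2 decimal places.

tax = 46.75 per unit

Social marginal cost = private MC + MEC = 53.50 + 0.87x.
Set SMC = demand: 53.50 + 0.87x = 164.26 - 0.59x → x* = 75.8630.
The Pigouvian tax equals MEC at x*: 1.23 + 0.60×75.8630 = 46.7478.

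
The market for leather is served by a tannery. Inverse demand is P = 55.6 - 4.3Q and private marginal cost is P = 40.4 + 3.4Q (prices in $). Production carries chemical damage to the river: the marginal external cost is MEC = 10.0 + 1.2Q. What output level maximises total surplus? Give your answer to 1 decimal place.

Social marginal cost = private MC + MEC = 50.4 + 4.6Q.
Set SMC = demand: 50.4 + 4.6Q = 55.6 - 4.3Q → Q* = 0.5843.

Q* = 0.6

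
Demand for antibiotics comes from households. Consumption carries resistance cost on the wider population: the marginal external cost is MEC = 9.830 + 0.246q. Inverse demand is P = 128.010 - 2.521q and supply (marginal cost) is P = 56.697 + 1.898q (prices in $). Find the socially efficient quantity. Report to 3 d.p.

Social marginal benefit = demand − MEC = 118.180 - 2.767q.
Set SMB = MC: 118.180 - 2.767q = 56.697 + 1.898q → q* = 13.1796.

q* = 13.180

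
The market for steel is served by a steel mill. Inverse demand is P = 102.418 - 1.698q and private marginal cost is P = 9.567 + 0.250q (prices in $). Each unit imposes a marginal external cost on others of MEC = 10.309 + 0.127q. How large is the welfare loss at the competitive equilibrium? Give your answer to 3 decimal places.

DWL = $64.513

Market equilibrium (private): 9.567 + 0.250q = 102.418 - 1.698q → q_m = 47.6648.
Social marginal cost = private MC + MEC = 19.876 + 0.377q.
Set SMC = demand: 19.876 + 0.377q = 102.418 - 1.698q → q* = 39.7793.
The loss is the area between SMC and demand from q* to q_m; with linear curves that's a triangle of height MEC(q_m).
DWL = ½ × 7.8855 × 16.3624 = 64.5129.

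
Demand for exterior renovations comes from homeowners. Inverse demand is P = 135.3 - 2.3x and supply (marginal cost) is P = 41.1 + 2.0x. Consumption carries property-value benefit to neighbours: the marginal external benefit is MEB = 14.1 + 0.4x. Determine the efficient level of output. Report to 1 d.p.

x* = 27.8

Social marginal benefit = demand + MEB = 149.4 - 1.9x.
Set SMB = MC: 149.4 - 1.9x = 41.1 + 2.0x → x* = 27.7692.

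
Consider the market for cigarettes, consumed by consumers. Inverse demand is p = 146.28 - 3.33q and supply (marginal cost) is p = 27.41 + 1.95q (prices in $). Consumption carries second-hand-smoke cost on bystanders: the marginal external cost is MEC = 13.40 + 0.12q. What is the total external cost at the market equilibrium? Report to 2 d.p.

$332.09

Market equilibrium (private): 27.41 + 1.95q = 146.28 - 3.33q → q_m = 22.5133.
Total external cost = ∫₀^{q_m} (13.40 + 0.12q) dq = 13.40×22.5133 + ½×0.12×22.5133² = 332.0891.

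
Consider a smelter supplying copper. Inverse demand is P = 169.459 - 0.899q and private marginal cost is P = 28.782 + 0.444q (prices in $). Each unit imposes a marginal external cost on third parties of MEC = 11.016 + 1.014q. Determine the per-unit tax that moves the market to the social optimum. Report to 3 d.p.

tax = $66.797 per unit

Social marginal cost = private MC + MEC = 39.798 + 1.458q.
Set SMC = demand: 39.798 + 1.458q = 169.459 - 0.899q → q* = 55.0110.
The Pigouvian tax equals MEC at q*: 11.016 + 1.014×55.0110 = 66.7972.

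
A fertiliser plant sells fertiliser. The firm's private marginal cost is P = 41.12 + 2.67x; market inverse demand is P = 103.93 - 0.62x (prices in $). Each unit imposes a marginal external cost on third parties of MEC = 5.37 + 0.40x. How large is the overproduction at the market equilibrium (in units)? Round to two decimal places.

Market equilibrium (private): 41.12 + 2.67x = 103.93 - 0.62x → x_m = 19.0912.
Social marginal cost = private MC + MEC = 46.49 + 3.07x.
Set SMC = demand: 46.49 + 3.07x = 103.93 - 0.62x → x* = 15.5664.
Gap = |19.0912 − 15.5664| = 3.5248.

3.52 units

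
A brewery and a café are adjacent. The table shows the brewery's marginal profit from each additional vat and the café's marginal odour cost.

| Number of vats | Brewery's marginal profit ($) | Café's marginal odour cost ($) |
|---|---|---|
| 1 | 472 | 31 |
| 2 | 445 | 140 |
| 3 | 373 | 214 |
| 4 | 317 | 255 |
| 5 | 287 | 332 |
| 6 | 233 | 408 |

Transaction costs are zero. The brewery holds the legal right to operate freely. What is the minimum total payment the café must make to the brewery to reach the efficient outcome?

Left alone the brewery would choose level 6 (marginal profit stays positive).
Efficient level: k* = 4 (marginal profit ≥ marginal odour cost through 4).
The café must at least cover the brewery's forgone profit from cutting 6→4: 287 + 233 = 520.

$520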